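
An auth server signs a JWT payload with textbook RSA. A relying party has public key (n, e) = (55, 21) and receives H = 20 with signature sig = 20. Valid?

yes

sig^2 ≡ 20^2 = 400 ≡ 15
sig^4 ≡ 15^2 = 225 ≡ 5
sig^8 ≡ 5^2 = 25
sig^16 ≡ 25^2 = 625 ≡ 20
21 = 16 + 4 + 1, so sig^21 ≡ 20·5·20 ≡ 20 (mod 55)
Since 20 equals the digest 20, verification succeeds.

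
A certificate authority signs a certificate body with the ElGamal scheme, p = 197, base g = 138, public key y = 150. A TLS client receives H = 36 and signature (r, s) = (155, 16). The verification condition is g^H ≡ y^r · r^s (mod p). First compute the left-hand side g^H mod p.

Squares mod 197: 138^1≡138, 138^2≡132, 138^4≡88, 138^8≡61, 138^16≡175, 138^32≡90
36 = 32 + 4, so 138^36 ≡ 90·88 ≡ 40 (mod 197)

40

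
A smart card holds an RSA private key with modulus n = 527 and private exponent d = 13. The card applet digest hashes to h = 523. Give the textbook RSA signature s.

370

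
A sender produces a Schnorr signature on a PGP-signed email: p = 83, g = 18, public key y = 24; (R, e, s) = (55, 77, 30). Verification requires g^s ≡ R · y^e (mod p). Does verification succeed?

g^s mod p:
18^2 = 324 ≡ 75
18^4 ≡ 75^2 = 5625 ≡ 64
18^8 ≡ 64^2 = 4096 ≡ 29
18^16 ≡ 29^2 = 841 ≡ 11
30 = 16 + 8 + 4 + 2, so 18^30 ≡ 11·29·64·75 ≡ 16 (mod 83)
R · y^e mod p:
24^2 = 576 ≡ 78
24^4 ≡ 78^2 = 6084 ≡ 25
24^8 ≡ 25^2 = 625 ≡ 44
24^16 ≡ 44^2 = 1936 ≡ 27
24^32 ≡ 27^2 = 729 ≡ 65
24^64 ≡ 65^2 = 4225 ≡ 75
77 = 64 + 8 + 4 + 1, so 24^77 ≡ 75·44·25·24 ≡ 35 (mod 83)
55·35 = 1925 ≡ 16 (mod 83)
16 ≡ 16 (mod 83); signature holds.

passes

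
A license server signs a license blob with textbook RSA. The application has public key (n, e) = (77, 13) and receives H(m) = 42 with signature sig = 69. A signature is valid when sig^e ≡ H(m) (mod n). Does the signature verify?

does not verify

sig^2 ≡ 69^2 = 4761 ≡ 64
sig^4 ≡ 64^2 = 4096 ≡ 15
sig^8 ≡ 15^2 = 225 ≡ 71
13 = 8 + 4 + 1, so sig^13 ≡ 71·15·69 ≡ 27 (mod 77)
27 ≠ 42, so verification fails.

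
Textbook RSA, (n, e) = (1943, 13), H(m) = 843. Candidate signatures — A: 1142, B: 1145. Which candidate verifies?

B

Candidate A: Squares mod 1943: 1142^1≡1142, 1142^2≡411, 1142^4≡1823, 1142^8≡799; 13 = 8 + 4 + 1, so 1142^13 ≡ 799·1823·1142 ≡ 862 (mod 1943)
Candidate B: Squares mod 1943: 1145^1≡1145, 1145^2≡1443, 1145^4≡1296, 1145^8≡864; 13 = 8 + 4 + 1, so 1145^13 ≡ 864·1296·1145 ≡ 843 (mod 1943)
  → matches H(m) = 843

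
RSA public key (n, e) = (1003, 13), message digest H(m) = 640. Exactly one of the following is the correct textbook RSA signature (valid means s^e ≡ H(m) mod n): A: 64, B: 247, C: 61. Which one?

Candidate A: Squares mod 1003: 64^1≡64, 64^2≡84, 64^4≡35, 64^8≡222; 13 = 8 + 4 + 1, so 64^13 ≡ 222·35·64 ≡ 795 (mod 1003)
Candidate B: Squares mod 1003: 247^1≡247, 247^2≡829, 247^4≡186, 247^8≡494; 13 = 8 + 4 + 1, so 247^13 ≡ 494·186·247 ≡ 467 (mod 1003)
Candidate C: Squares mod 1003: 61^1≡61, 61^2≡712, 61^4≡429, 61^8≡492; 13 = 8 + 4 + 1, so 61^13 ≡ 492·429·61 ≡ 640 (mod 1003)
  → matches H(m) = 640

C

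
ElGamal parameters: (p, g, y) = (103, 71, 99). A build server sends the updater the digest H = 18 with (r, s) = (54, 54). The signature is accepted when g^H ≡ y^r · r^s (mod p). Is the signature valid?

valid

Left side g^H mod p:
71^2 = 5041 ≡ 97
71^4 ≡ 97^2 = 9409 ≡ 36
71^8 ≡ 36^2 = 1296 ≡ 60
71^16 ≡ 60^2 = 3600 ≡ 98
18 = 16 + 2, so 71^18 ≡ 98·97 ≡ 30 (mod 103)
Right side y^r · r^s mod p:
99^2 = 9801 ≡ 16
99^4 ≡ 16^2 = 256 ≡ 50
99^8 ≡ 50^2 = 2500 ≡ 28
99^16 ≡ 28^2 = 784 ≡ 63
99^32 ≡ 63^2 = 3969 ≡ 55
54 = 32 + 16 + 4 + 2, so 99^54 ≡ 55·63·50·16 ≡ 64 (mod 103)
54^2 = 2916 ≡ 32
54^4 ≡ 32^2 = 1024 ≡ 97
54^8 ≡ 97^2 = 9409 ≡ 36
54^16 ≡ 36^2 = 1296 ≡ 60
54^32 ≡ 60^2 = 3600 ≡ 98
54 = 32 + 16 + 4 + 2, so 54^54 ≡ 98·60·97·32 ≡ 23 (mod 103)
64·23 = 1472 ≡ 30 (mod 103)
30 ≡ 30 (mod 103), so the signature is genuine.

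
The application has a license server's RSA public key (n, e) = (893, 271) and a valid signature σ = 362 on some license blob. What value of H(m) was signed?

σ^271 mod 893 = 172

172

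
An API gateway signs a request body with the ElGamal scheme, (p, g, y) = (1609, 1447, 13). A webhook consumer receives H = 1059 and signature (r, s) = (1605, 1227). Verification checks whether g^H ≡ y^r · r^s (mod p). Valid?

yes

Left side g^H mod p:
Squares mod 1609: 1447^1≡1447, 1447^2≡500, 1447^4≡605, 1447^8≡782, 1447^16≡104, 1447^32≡1162, 1447^64≡293, 1447^128≡572, 1447^256≡557, 1447^512≡1321, 1447^1024≡885
1059 = 1024 + 32 + 2 + 1, so 1447^1059 ≡ 885·1162·500·1447 ≡ 225 (mod 1609)
Right side y^r · r^s mod p:
Squares mod 1609: 13^1≡13, 13^2≡169, 13^4≡1208, 13^8≡1510, 13^16≡147, 13^32≡692, 13^64≡991, 13^128≡591, 13^256≡128, 13^512≡294, 13^1024≡1159
1605 = 1024 + 512 + 64 + 4 + 1, so 13^1605 ≡ 1159·294·991·1208·13 ≡ 654 (mod 1609)
Squares mod 1609: 1605^1≡1605, 1605^2≡16, 1605^4≡256, 1605^8≡1176, 1605^16≡845, 1605^32≡1238, 1605^64≡876, 1605^128≡1492, 1605^256≡817, 1605^512≡1363, 1605^1024≡983
1227 = 1024 + 128 + 64 + 8 + 2 + 1, so 1605^1227 ≡ 983·1492·876·1176·16·1605 ≡ 362 (mod 1609)
654·362 = 236748 ≡ 225 (mod 1609)
225 ≡ 225 (mod 1609), so the signature is genuine.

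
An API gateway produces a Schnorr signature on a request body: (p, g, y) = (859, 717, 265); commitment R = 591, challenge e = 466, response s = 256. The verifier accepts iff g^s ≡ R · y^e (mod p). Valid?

g^s mod p:
Squares mod 859: 717^1≡717, 717^2≡407, 717^4≡721, 717^8≡146, 717^16≡700, 717^32≡370, 717^64≡319, 717^128≡399, 717^256≡286
717^256 ≡ 286 (mod 859)
R · y^e mod p:
Squares mod 859: 265^1≡265, 265^2≡646, 265^4≡701, 265^8≡53, 265^16≡232, 265^32≡566, 265^64≡808, 265^128≡24, 265^256≡576
466 = 256 + 128 + 64 + 16 + 2, so 265^466 ≡ 576·24·808·232·646 ≡ 531 (mod 859)
591·531 = 313821 ≡ 286 (mod 859)
286 ≡ 286 (mod 859); signature holds.

yes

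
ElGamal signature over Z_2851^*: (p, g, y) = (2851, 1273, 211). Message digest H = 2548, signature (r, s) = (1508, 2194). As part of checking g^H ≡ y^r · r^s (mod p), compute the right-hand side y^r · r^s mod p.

2406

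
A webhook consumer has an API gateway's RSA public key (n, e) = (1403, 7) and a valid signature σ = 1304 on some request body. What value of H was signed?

σ^2 ≡ 1304^2 = 1700416 ≡ 1383
σ^4 ≡ 1383^2 = 1912689 ≡ 400
7 = 4 + 2 + 1, so σ^7 ≡ 400·1383·1304 ≡ 708 (mod 1403)

708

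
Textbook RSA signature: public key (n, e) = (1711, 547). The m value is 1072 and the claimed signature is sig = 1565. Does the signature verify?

Squares mod 1711: sig^1≡1565, sig^2≡784, sig^4≡407, sig^8≡1393, sig^16≡175, sig^32≡1538, sig^64≡842, sig^128≡610, sig^256≡813, sig^512≡523
547 = 512 + 32 + 2 + 1, so sig^547 ≡ 523·1538·784·1565 ≡ 1072 (mod 1711)
1072 = m, so the signature checks out.

verifies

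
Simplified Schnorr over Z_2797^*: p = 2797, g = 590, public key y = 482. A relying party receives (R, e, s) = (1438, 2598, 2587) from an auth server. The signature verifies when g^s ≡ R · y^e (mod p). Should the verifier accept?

g^s mod p:
590^2 = 348100 ≡ 1272
590^4 ≡ 1272^2 = 1617984 ≡ 1318
590^8 ≡ 1318^2 = 1737124 ≡ 187
590^16 ≡ 187^2 = 34969 ≡ 1405
590^32 ≡ 1405^2 = 1974025 ≡ 2140
590^64 ≡ 2140^2 = 4579600 ≡ 911
590^128 ≡ 911^2 = 829921 ≡ 2009
590^256 ≡ 2009^2 = 4036081 ≡ 10
590^512 ≡ 10^2 = 100
590^1024 ≡ 100^2 = 10000 ≡ 1609
590^2048 ≡ 1609^2 = 2588881 ≡ 1656
2587 = 2048 + 512 + 16 + 8 + 2 + 1, so 590^2587 ≡ 1656·100·1405·187·1272·590 ≡ 1837 (mod 2797)
R · y^e mod p:
482^2 = 232324 ≡ 173
482^4 ≡ 173^2 = 29929 ≡ 1959
482^8 ≡ 1959^2 = 3837681 ≡ 197
482^16 ≡ 197^2 = 38809 ≡ 2448
482^32 ≡ 2448^2 = 5992704 ≡ 1530
482^64 ≡ 1530^2 = 2340900 ≡ 2608
482^128 ≡ 2608^2 = 6801664 ≡ 2157
482^256 ≡ 2157^2 = 4652649 ≡ 1238
482^512 ≡ 1238^2 = 1532644 ≡ 2685
482^1024 ≡ 2685^2 = 7209225 ≡ 1356
482^2048 ≡ 1356^2 = 1838736 ≡ 1107
2598 = 2048 + 512 + 32 + 4 + 2, so 482^2598 ≡ 1107·2685·1530·1959·173 ≡ 697 (mod 2797)
1438·697 = 1002286 ≡ 960 (mod 2797)
1837 ≠ 960; the check fails.

reject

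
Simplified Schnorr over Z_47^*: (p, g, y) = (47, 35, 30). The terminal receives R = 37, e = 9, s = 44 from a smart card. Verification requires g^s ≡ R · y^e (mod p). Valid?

no

g^s mod p:
Squares mod 47: 35^1≡35, 35^2≡3, 35^4≡9, 35^8≡34, 35^16≡28, 35^32≡32
44 = 32 + 8 + 4, so 35^44 ≡ 32·34·9 ≡ 16 (mod 47)
R · y^e mod p:
Squares mod 47: 30^1≡30, 30^2≡7, 30^4≡2, 30^8≡4
9 = 8 + 1, so 30^9 ≡ 4·30 ≡ 26 (mod 47)
37·26 = 962 ≡ 22 (mod 47)
16 ≠ 22; the check fails.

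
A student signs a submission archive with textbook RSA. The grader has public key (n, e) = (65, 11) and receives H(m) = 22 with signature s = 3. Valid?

yes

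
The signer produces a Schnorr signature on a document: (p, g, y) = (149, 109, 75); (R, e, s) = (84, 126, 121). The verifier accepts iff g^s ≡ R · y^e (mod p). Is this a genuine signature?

forged

g^s mod p:
109^2 = 11881 ≡ 110
109^4 ≡ 110^2 = 12100 ≡ 31
109^8 ≡ 31^2 = 961 ≡ 67
109^16 ≡ 67^2 = 4489 ≡ 19
109^32 ≡ 19^2 = 361 ≡ 63
109^64 ≡ 63^2 = 3969 ≡ 95
121 = 64 + 32 + 16 + 8 + 1, so 109^121 ≡ 95·63·19·67·109 ≡ 56 (mod 149)
R · y^e mod p:
75^2 = 5625 ≡ 112
75^4 ≡ 112^2 = 12544 ≡ 28
75^8 ≡ 28^2 = 784 ≡ 39
75^16 ≡ 39^2 = 1521 ≡ 31
75^32 ≡ 31^2 = 961 ≡ 67
75^64 ≡ 67^2 = 4489 ≡ 19
126 = 64 + 32 + 16 + 8 + 4 + 2, so 75^126 ≡ 19·67·31·39·28·112 ≡ 103 (mod 149)
84·103 = 8652 ≡ 10 (mod 149)
56 ≠ 10; the check fails.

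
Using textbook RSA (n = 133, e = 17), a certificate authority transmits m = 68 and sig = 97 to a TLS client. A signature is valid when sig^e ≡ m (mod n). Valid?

Squares mod 133: sig^1≡97, sig^2≡99, sig^4≡92, sig^8≡85, sig^16≡43
17 = 16 + 1, so sig^17 ≡ 43·97 ≡ 48 (mod 133)
sig^17 mod 133 = 48, but m = 68.

no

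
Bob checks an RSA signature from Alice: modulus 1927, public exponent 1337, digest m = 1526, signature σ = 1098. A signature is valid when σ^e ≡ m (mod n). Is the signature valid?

invalid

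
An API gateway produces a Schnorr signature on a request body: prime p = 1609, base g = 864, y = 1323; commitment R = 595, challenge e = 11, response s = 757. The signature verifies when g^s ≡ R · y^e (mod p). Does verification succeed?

fails

g^s mod p:
864^2 = 746496 ≡ 1529
864^4 ≡ 1529^2 = 2337841 ≡ 1573
864^8 ≡ 1573^2 = 2474329 ≡ 1296
864^16 ≡ 1296^2 = 1679616 ≡ 1429
864^32 ≡ 1429^2 = 2042041 ≡ 220
864^64 ≡ 220^2 = 48400 ≡ 130
864^128 ≡ 130^2 = 16900 ≡ 810
864^256 ≡ 810^2 = 656100 ≡ 1237
864^512 ≡ 1237^2 = 1530169 ≡ 10
757 = 512 + 128 + 64 + 32 + 16 + 4 + 1, so 864^757 ≡ 10·810·130·220·1429·1573·864 ≡ 784 (mod 1609)
R · y^e mod p:
1323^2 = 1750329 ≡ 1346
1323^4 ≡ 1346^2 = 1811716 ≡ 1591
1323^8 ≡ 1591^2 = 2531281 ≡ 324
11 = 8 + 2 + 1, so 1323^11 ≡ 324·1346·1323 ≡ 718 (mod 1609)
595·718 = 427210 ≡ 825 (mod 1609)
784 ≠ 825; the check fails.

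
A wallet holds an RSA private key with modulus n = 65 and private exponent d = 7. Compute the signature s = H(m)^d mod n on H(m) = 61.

(H(m))^7 mod 65 = 61

61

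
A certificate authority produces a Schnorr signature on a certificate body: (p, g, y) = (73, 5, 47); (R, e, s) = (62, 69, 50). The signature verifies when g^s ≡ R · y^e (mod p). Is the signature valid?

invalid

g^s mod p:
5^2 = 25
5^4 ≡ 25^2 = 625 ≡ 41
5^8 ≡ 41^2 = 1681 ≡ 2
5^16 ≡ 2^2 = 4
5^32 ≡ 4^2 = 16
50 = 32 + 16 + 2, so 5^50 ≡ 16·4·25 ≡ 67 (mod 73)
R · y^e mod p:
47^2 = 2209 ≡ 19
47^4 ≡ 19^2 = 361 ≡ 69
47^8 ≡ 69^2 = 4761 ≡ 16
47^16 ≡ 16^2 = 256 ≡ 37
47^32 ≡ 37^2 = 1369 ≡ 55
47^64 ≡ 55^2 = 3025 ≡ 32
69 = 64 + 4 + 1, so 47^69 ≡ 32·69·47 ≡ 43 (mod 73)
62·43 = 2666 ≡ 38 (mod 73)
67 ≠ 38; the check fails.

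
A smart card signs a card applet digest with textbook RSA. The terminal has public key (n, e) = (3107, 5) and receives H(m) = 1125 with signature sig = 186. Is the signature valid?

invalid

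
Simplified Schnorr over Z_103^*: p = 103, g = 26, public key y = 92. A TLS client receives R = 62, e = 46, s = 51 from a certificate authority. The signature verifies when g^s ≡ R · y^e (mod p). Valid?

no

g^s mod p:
26^51 mod 103 = 1
R · y^e mod p:
92^46 mod 103 = 98
62·98 = 6076 ≡ 102 (mod 103)
1 ≠ 102; the check fails.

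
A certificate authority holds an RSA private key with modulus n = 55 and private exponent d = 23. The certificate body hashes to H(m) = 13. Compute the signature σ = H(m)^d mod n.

52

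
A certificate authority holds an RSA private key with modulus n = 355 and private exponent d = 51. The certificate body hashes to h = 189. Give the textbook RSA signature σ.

84

Squares mod 355: h^1≡189, h^2≡221, h^4≡206, h^8≡191, h^16≡271, h^32≡311
51 = 32 + 16 + 2 + 1, so h^51 ≡ 311·271·221·189 ≡ 84 (mod 355)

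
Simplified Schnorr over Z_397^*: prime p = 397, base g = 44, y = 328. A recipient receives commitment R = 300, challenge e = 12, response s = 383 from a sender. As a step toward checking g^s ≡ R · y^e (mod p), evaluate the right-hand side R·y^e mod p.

350

Squares mod 397: 328^1≡328, 328^2≡394, 328^4≡9, 328^8≡81
12 = 8 + 4, so 328^12 ≡ 81·9 ≡ 332 (mod 397)
R · y^e ≡ 300·332 = 99600 ≡ 350 (mod 397)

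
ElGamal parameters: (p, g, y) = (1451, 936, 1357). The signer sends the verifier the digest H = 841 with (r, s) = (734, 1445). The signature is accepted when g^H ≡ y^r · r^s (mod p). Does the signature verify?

verifies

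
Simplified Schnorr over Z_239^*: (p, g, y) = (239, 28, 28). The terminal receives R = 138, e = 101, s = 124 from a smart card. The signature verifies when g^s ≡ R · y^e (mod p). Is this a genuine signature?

genuine

g^s mod p:
28^2 = 784 ≡ 67
28^4 ≡ 67^2 = 4489 ≡ 187
28^8 ≡ 187^2 = 34969 ≡ 75
28^16 ≡ 75^2 = 5625 ≡ 128
28^32 ≡ 128^2 = 16384 ≡ 132
28^64 ≡ 132^2 = 17424 ≡ 216
124 = 64 + 32 + 16 + 8 + 4, so 28^124 ≡ 216·132·128·75·187 ≡ 22 (mod 239)
R · y^e mod p:
28^2 = 784 ≡ 67
28^4 ≡ 67^2 = 4489 ≡ 187
28^8 ≡ 187^2 = 34969 ≡ 75
28^16 ≡ 75^2 = 5625 ≡ 128
28^32 ≡ 128^2 = 16384 ≡ 132
28^64 ≡ 132^2 = 17424 ≡ 216
101 = 64 + 32 + 4 + 1, so 28^101 ≡ 216·132·187·28 ≡ 111 (mod 239)
138·111 = 15318 ≡ 22 (mod 239)
22 ≡ 22 (mod 239); signature holds.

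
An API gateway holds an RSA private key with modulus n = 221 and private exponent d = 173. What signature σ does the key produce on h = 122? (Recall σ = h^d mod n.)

Squares mod 221: h^1≡122, h^2≡77, h^4≡183, h^8≡118, h^16≡1, h^32≡1, h^64≡1, h^128≡1
173 = 128 + 32 + 8 + 4 + 1, so h^173 ≡ 1·1·118·183·122 ≡ 148 (mod 221)

148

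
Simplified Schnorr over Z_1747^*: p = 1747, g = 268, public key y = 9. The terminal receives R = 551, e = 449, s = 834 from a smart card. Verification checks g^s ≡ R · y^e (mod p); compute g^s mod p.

1358

Squares mod 1747: 268^1≡268, 268^2≡197, 268^4≡375, 268^8≡865, 268^16≡509, 268^32≡525, 268^64≡1346, 268^128≡77, 268^256≡688, 268^512≡1654
834 = 512 + 256 + 64 + 2, so 268^834 ≡ 1654·688·1346·197 ≡ 1358 (mod 1747)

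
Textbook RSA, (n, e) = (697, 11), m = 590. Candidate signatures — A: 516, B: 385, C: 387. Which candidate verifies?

Candidate A: Squares mod 697: 516^1≡516, 516^2≡2, 516^4≡4, 516^8≡16; 11 = 8 + 2 + 1, so 516^11 ≡ 16·2·516 ≡ 481 (mod 697)
Candidate B: Squares mod 697: 385^1≡385, 385^2≡461, 385^4≡633, 385^8≡611; 11 = 8 + 2 + 1, so 385^11 ≡ 611·461·385 ≡ 590 (mod 697)
  → matches m = 590
Candidate C: Squares mod 697: 387^1≡387, 387^2≡611, 387^4≡426, 387^8≡256; 11 = 8 + 2 + 1, so 387^11 ≡ 256·611·387 ≡ 633 (mod 697)

B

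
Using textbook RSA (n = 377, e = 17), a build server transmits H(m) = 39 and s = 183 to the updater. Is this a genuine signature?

forged

s^2 ≡ 183^2 = 33489 ≡ 313
s^4 ≡ 313^2 = 97969 ≡ 326
s^8 ≡ 326^2 = 106276 ≡ 339
s^16 ≡ 339^2 = 114921 ≡ 313
17 = 16 + 1, so s^17 ≡ 313·183 ≡ 352 (mod 377)
The recovered value 352 does not match the digest 39.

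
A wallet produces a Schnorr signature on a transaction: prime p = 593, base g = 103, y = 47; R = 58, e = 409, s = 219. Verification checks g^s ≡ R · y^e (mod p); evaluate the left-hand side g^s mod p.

583

Squares mod 593: 103^1≡103, 103^2≡528, 103^4≡74, 103^8≡139, 103^16≡345, 103^32≡425, 103^64≡353, 103^128≡79
219 = 128 + 64 + 16 + 8 + 2 + 1, so 103^219 ≡ 79·353·345·139·528·103 ≡ 583 (mod 593)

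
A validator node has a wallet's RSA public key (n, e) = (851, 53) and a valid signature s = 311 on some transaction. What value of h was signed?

s^2 ≡ 311^2 = 96721 ≡ 558
s^4 ≡ 558^2 = 311364 ≡ 749
s^8 ≡ 749^2 = 561001 ≡ 192
s^16 ≡ 192^2 = 36864 ≡ 271
s^32 ≡ 271^2 = 73441 ≡ 255
53 = 32 + 16 + 4 + 1, so s^53 ≡ 255·271·749·311 ≡ 809 (mod 851)

809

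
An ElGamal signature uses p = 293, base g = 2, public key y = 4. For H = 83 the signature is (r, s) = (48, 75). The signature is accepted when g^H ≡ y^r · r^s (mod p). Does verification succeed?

fails

Left side g^H mod p:
2^2 = 4
2^4 ≡ 4^2 = 16
2^8 ≡ 16^2 = 256
2^16 ≡ 256^2 = 65536 ≡ 197
2^32 ≡ 197^2 = 38809 ≡ 133
2^64 ≡ 133^2 = 17689 ≡ 109
83 = 64 + 16 + 2 + 1, so 2^83 ≡ 109·197·4·2 ≡ 86 (mod 293)
Right side y^r · r^s mod p:
4^2 = 16
4^4 ≡ 16^2 = 256
4^8 ≡ 256^2 = 65536 ≡ 197
4^16 ≡ 197^2 = 38809 ≡ 133
4^32 ≡ 133^2 = 17689 ≡ 109
48 = 32 + 16, so 4^48 ≡ 109·133 ≡ 140 (mod 293)
48^2 = 2304 ≡ 253
48^4 ≡ 253^2 = 64009 ≡ 135
48^8 ≡ 135^2 = 18225 ≡ 59
48^16 ≡ 59^2 = 3481 ≡ 258
48^32 ≡ 258^2 = 66564 ≡ 53
48^64 ≡ 53^2 = 2809 ≡ 172
75 = 64 + 8 + 2 + 1, so 48^75 ≡ 172·59·253·48 ≡ 47 (mod 293)
140·47 = 6580 ≡ 134 (mod 293)
86 ≠ 134, so verification fails.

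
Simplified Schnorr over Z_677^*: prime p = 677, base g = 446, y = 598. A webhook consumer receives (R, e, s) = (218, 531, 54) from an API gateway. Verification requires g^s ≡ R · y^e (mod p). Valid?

yes

g^s mod p:
Squares mod 677: 446^1≡446, 446^2≡555, 446^4≡667, 446^8≡100, 446^16≡522, 446^32≡330
54 = 32 + 16 + 4 + 2, so 446^54 ≡ 330·522·667·555 ≡ 152 (mod 677)
R · y^e mod p:
Squares mod 677: 598^1≡598, 598^2≡148, 598^4≡240, 598^8≡55, 598^16≡317, 598^32≡293, 598^64≡547, 598^128≡652, 598^256≡625, 598^512≡673
531 = 512 + 16 + 2 + 1, so 598^531 ≡ 673·317·148·598 ≡ 510 (mod 677)
218·510 = 111180 ≡ 152 (mod 677)
152 ≡ 152 (mod 677); signature holds.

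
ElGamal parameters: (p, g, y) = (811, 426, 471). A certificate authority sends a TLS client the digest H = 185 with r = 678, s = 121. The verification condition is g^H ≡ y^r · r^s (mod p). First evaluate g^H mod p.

Squares mod 811: 426^1≡426, 426^2≡623, 426^4≡471, 426^8≡438, 426^16≡448, 426^32≡387, 426^64≡545, 426^128≡199
185 = 128 + 32 + 16 + 8 + 1, so 426^185 ≡ 199·387·448·438·426 ≡ 598 (mod 811)

598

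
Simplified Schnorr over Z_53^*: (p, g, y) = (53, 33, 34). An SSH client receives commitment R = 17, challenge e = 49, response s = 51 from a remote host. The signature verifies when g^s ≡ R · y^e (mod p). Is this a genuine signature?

g^s mod p:
33^2 = 1089 ≡ 29
33^4 ≡ 29^2 = 841 ≡ 46
33^8 ≡ 46^2 = 2116 ≡ 49
33^16 ≡ 49^2 = 2401 ≡ 16
33^32 ≡ 16^2 = 256 ≡ 44
51 = 32 + 16 + 2 + 1, so 33^51 ≡ 44·16·29·33 ≡ 45 (mod 53)
R · y^e mod p:
34^2 = 1156 ≡ 43
34^4 ≡ 43^2 = 1849 ≡ 47
34^8 ≡ 47^2 = 2209 ≡ 36
34^16 ≡ 36^2 = 1296 ≡ 24
34^32 ≡ 24^2 = 576 ≡ 46
49 = 32 + 16 + 1, so 34^49 ≡ 46·24·34 ≡ 12 (mod 53)
17·12 = 204 ≡ 45 (mod 53)
45 ≡ 45 (mod 53); signature holds.

genuine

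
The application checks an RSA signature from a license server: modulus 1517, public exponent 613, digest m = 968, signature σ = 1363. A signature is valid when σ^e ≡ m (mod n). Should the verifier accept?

σ^2 ≡ 1363^2 = 1857769 ≡ 961
σ^4 ≡ 961^2 = 923521 ≡ 1185
σ^8 ≡ 1185^2 = 1404225 ≡ 1000
σ^16 ≡ 1000^2 = 1000000 ≡ 297
σ^32 ≡ 297^2 = 88209 ≡ 223
σ^64 ≡ 223^2 = 49729 ≡ 1185
σ^128 ≡ 1185^2 = 1404225 ≡ 1000
σ^256 ≡ 1000^2 = 1000000 ≡ 297
σ^512 ≡ 297^2 = 88209 ≡ 223
613 = 512 + 64 + 32 + 4 + 1, so σ^613 ≡ 223·1185·223·1185·1363 ≡ 549 (mod 1517)
σ^613 mod 1517 = 549, but m = 968.

reject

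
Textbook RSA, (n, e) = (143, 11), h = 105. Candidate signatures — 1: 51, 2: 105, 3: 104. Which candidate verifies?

Candidate 1: Squares mod 143: 51^1≡51, 51^2≡27, 51^4≡14, 51^8≡53; 11 = 8 + 2 + 1, so 51^11 ≡ 53·27·51 ≡ 51 (mod 143)
Candidate 2: Squares mod 143: 105^1≡105, 105^2≡14, 105^4≡53, 105^8≡92; 11 = 8 + 2 + 1, so 105^11 ≡ 92·14·105 ≡ 105 (mod 143)
  → matches h = 105
Candidate 3: Squares mod 143: 104^1≡104, 104^2≡91, 104^4≡130, 104^8≡26; 11 = 8 + 2 + 1, so 104^11 ≡ 26·91·104 ≡ 104 (mod 143)

2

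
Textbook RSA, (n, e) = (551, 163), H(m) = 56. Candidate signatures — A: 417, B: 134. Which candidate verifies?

A

Candidate A: 417^2 = 173889 ≡ 324; 417^4 ≡ 324^2 = 104976 ≡ 286; 417^8 ≡ 286^2 = 81796 ≡ 248; 417^16 ≡ 248^2 = 61504 ≡ 343; 417^32 ≡ 343^2 = 117649 ≡ 286; 417^64 ≡ 286^2 = 81796 ≡ 248; 417^128 ≡ 248^2 = 61504 ≡ 343; 163 = 128 + 32 + 2 + 1, so 417^163 ≡ 343·286·324·417 ≡ 56 (mod 551)
  → matches H(m) = 56
Candidate B: 134^2 = 17956 ≡ 324; 134^4 ≡ 324^2 = 104976 ≡ 286; 134^8 ≡ 286^2 = 81796 ≡ 248; 134^16 ≡ 248^2 = 61504 ≡ 343; 134^32 ≡ 343^2 = 117649 ≡ 286; 134^64 ≡ 286^2 = 81796 ≡ 248; 134^128 ≡ 248^2 = 61504 ≡ 343; 163 = 128 + 32 + 2 + 1, so 134^163 ≡ 343·286·324·134 ≡ 495 (mod 551)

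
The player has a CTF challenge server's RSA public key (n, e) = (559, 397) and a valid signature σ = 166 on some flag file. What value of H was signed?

166

σ^2 ≡ 166^2 = 27556 ≡ 165
σ^4 ≡ 165^2 = 27225 ≡ 393
σ^8 ≡ 393^2 = 154449 ≡ 165
σ^16 ≡ 165^2 = 27225 ≡ 393
σ^32 ≡ 393^2 = 154449 ≡ 165
σ^64 ≡ 165^2 = 27225 ≡ 393
σ^128 ≡ 393^2 = 154449 ≡ 165
σ^256 ≡ 165^2 = 27225 ≡ 393
397 = 256 + 128 + 8 + 4 + 1, so σ^397 ≡ 393·165·165·393·166 ≡ 166 (mod 559)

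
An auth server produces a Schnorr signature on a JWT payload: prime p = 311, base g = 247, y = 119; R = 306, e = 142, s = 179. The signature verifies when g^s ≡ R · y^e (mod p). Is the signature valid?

valid

g^s mod p:
247^179 mod 311 = 176
R · y^e mod p:
119^142 mod 311 = 27
306·27 = 8262 ≡ 176 (mod 311)
176 ≡ 176 (mod 311); signature holds.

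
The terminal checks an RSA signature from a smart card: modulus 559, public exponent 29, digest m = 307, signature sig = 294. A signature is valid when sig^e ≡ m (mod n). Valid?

sig^2 ≡ 294^2 = 86436 ≡ 350
sig^4 ≡ 350^2 = 122500 ≡ 79
sig^8 ≡ 79^2 = 6241 ≡ 92
sig^16 ≡ 92^2 = 8464 ≡ 79
29 = 16 + 8 + 4 + 1, so sig^29 ≡ 79·92·79·294 ≡ 307 (mod 559)
sig^29 mod 559 = 307 matches m.

yes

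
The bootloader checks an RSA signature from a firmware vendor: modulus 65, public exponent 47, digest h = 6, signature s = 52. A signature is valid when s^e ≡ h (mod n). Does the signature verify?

does not verify

s^2 ≡ 52^2 = 2704 ≡ 39
s^4 ≡ 39^2 = 1521 ≡ 26
s^8 ≡ 26^2 = 676 ≡ 26
s^16 ≡ 26^2 = 676 ≡ 26
s^32 ≡ 26^2 = 676 ≡ 26
47 = 32 + 8 + 4 + 2 + 1, so s^47 ≡ 26·26·26·39·52 ≡ 13 (mod 65)
13 ≠ 6, so verification fails.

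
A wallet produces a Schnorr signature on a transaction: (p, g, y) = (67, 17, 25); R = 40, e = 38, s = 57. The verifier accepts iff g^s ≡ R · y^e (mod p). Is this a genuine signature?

g^s mod p:
17^2 = 289 ≡ 21
17^4 ≡ 21^2 = 441 ≡ 39
17^8 ≡ 39^2 = 1521 ≡ 47
17^16 ≡ 47^2 = 2209 ≡ 65
17^32 ≡ 65^2 = 4225 ≡ 4
57 = 32 + 16 + 8 + 1, so 17^57 ≡ 4·65·47·17 ≡ 40 (mod 67)
R · y^e mod p:
25^2 = 625 ≡ 22
25^4 ≡ 22^2 = 484 ≡ 15
25^8 ≡ 15^2 = 225 ≡ 24
25^16 ≡ 24^2 = 576 ≡ 40
25^32 ≡ 40^2 = 1600 ≡ 59
38 = 32 + 4 + 2, so 25^38 ≡ 59·15·22 ≡ 40 (mod 67)
40·40 = 1600 ≡ 59 (mod 67)
40 ≠ 59; the check fails.

forged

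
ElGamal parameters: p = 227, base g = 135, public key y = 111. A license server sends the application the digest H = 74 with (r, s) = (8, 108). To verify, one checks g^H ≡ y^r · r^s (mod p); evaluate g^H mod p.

19

Squares mod 227: 135^1≡135, 135^2≡65, 135^4≡139, 135^8≡26, 135^16≡222, 135^32≡25, 135^64≡171
74 = 64 + 8 + 2, so 135^74 ≡ 171·26·65 ≡ 19 (mod 227)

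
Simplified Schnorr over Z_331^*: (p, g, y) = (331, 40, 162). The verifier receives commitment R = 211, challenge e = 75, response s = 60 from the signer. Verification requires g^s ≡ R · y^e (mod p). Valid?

g^s mod p:
40^2 = 1600 ≡ 276
40^4 ≡ 276^2 = 76176 ≡ 46
40^8 ≡ 46^2 = 2116 ≡ 130
40^16 ≡ 130^2 = 16900 ≡ 19
40^32 ≡ 19^2 = 361 ≡ 30
60 = 32 + 16 + 8 + 4, so 40^60 ≡ 30·19·130·46 ≡ 293 (mod 331)
R · y^e mod p:
162^2 = 26244 ≡ 95
162^4 ≡ 95^2 = 9025 ≡ 88
162^8 ≡ 88^2 = 7744 ≡ 131
162^16 ≡ 131^2 = 17161 ≡ 280
162^32 ≡ 280^2 = 78400 ≡ 284
162^64 ≡ 284^2 = 80656 ≡ 223
75 = 64 + 8 + 2 + 1, so 162^75 ≡ 223·131·95·162 ≡ 38 (mod 331)
211·38 = 8018 ≡ 74 (mod 331)
293 ≠ 74; the check fails.

no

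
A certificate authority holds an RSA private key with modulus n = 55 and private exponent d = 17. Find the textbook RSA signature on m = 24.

29

Squares mod 55: m^1≡24, m^2≡26, m^4≡16, m^8≡36, m^16≡31
17 = 16 + 1, so m^17 ≡ 31·24 ≡ 29 (mod 55)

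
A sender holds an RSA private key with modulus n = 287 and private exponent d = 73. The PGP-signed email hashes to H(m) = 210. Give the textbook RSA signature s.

203

Squares mod 287: (H(m))^1≡210, (H(m))^2≡189, (H(m))^4≡133, (H(m))^8≡182, (H(m))^16≡119, (H(m))^32≡98, (H(m))^64≡133
73 = 64 + 8 + 1, so (H(m))^73 ≡ 133·182·210 ≡ 203 (mod 287)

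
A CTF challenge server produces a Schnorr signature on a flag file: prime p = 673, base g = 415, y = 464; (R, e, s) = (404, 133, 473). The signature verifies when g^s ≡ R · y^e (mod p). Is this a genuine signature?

forged

g^s mod p:
415^2 = 172225 ≡ 610
415^4 ≡ 610^2 = 372100 ≡ 604
415^8 ≡ 604^2 = 364816 ≡ 50
415^16 ≡ 50^2 = 2500 ≡ 481
415^32 ≡ 481^2 = 231361 ≡ 522
415^64 ≡ 522^2 = 272484 ≡ 592
415^128 ≡ 592^2 = 350464 ≡ 504
415^256 ≡ 504^2 = 254016 ≡ 295
473 = 256 + 128 + 64 + 16 + 8 + 1, so 415^473 ≡ 295·504·592·481·50·415 ≡ 420 (mod 673)
R · y^e mod p:
464^2 = 215296 ≡ 609
464^4 ≡ 609^2 = 370881 ≡ 58
464^8 ≡ 58^2 = 3364 ≡ 672
464^16 ≡ 672^2 = 451584 ≡ 1
464^32 ≡ 1^2 = 1
464^64 ≡ 1^2 = 1
464^128 ≡ 1^2 = 1
133 = 128 + 4 + 1, so 464^133 ≡ 1·58·464 ≡ 665 (mod 673)
404·665 = 268660 ≡ 133 (mod 673)
420 ≠ 133; the check fails.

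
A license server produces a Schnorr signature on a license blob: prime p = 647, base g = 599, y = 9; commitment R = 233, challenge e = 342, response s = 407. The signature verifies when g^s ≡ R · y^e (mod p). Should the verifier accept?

reject

g^s mod p:
599^407 mod 647 = 420
R · y^e mod p:
9^342 mod 647 = 573
233·573 = 133509 ≡ 227 (mod 647)
420 ≠ 227; the check fails.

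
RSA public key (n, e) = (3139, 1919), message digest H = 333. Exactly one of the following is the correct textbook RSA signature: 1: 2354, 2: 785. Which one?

1

Candidate 1: 2354^2 = 5541316 ≡ 981; 2354^4 ≡ 981^2 = 962361 ≡ 1827; 2354^8 ≡ 1827^2 = 3337929 ≡ 1172; 2354^16 ≡ 1172^2 = 1373584 ≡ 1841; 2354^32 ≡ 1841^2 = 3389281 ≡ 2300; 2354^64 ≡ 2300^2 = 5290000 ≡ 785; 2354^128 ≡ 785^2 = 616225 ≡ 981; 2354^256 ≡ 981^2 = 962361 ≡ 1827; 2354^512 ≡ 1827^2 = 3337929 ≡ 1172; 2354^1024 ≡ 1172^2 = 1373584 ≡ 1841; 1919 = 1024 + 512 + 256 + 64 + 32 + 16 + 8 + 4 + 2 + 1, so 2354^1919 ≡ 1841·1172·1827·785·2300·1841·1172·1827·981·2354 ≡ 333 (mod 3139)
  → matches H = 333
Candidate 2: 785^2 = 616225 ≡ 981; 785^4 ≡ 981^2 = 962361 ≡ 1827; 785^8 ≡ 1827^2 = 3337929 ≡ 1172; 785^16 ≡ 1172^2 = 1373584 ≡ 1841; 785^32 ≡ 1841^2 = 3389281 ≡ 2300; 785^64 ≡ 2300^2 = 5290000 ≡ 785; 785^128 ≡ 785^2 = 616225 ≡ 981; 785^256 ≡ 981^2 = 962361 ≡ 1827; 785^512 ≡ 1827^2 = 3337929 ≡ 1172; 785^1024 ≡ 1172^2 = 1373584 ≡ 1841; 1919 = 1024 + 512 + 256 + 64 + 32 + 16 + 8 + 4 + 2 + 1, so 785^1919 ≡ 1841·1172·1827·785·2300·1841·1172·1827·981·785 ≡ 2806 (mod 3139)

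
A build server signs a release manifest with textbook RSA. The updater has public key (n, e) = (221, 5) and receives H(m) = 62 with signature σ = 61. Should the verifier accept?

reject

σ^2 ≡ 61^2 = 3721 ≡ 185
σ^4 ≡ 185^2 = 34225 ≡ 191
5 = 4 + 1, so σ^5 ≡ 191·61 ≡ 159 (mod 221)
The recovered value 159 does not match the digest 62.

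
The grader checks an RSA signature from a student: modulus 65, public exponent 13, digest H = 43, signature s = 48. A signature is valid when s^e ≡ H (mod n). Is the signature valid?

s^2 ≡ 48^2 = 2304 ≡ 29
s^4 ≡ 29^2 = 841 ≡ 61
s^8 ≡ 61^2 = 3721 ≡ 16
13 = 8 + 4 + 1, so s^13 ≡ 16·61·48 ≡ 48 (mod 65)
48 ≠ 43, so verification fails.

invalid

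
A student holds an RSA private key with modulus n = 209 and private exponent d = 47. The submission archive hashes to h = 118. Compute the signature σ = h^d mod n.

35

Squares mod 209: h^1≡118, h^2≡130, h^4≡180, h^8≡5, h^16≡25, h^32≡207
47 = 32 + 8 + 4 + 2 + 1, so h^47 ≡ 207·5·180·130·118 ≡ 35 (mod 209)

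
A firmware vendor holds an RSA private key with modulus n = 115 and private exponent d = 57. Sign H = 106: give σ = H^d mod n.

11

H^2 ≡ 106^2 = 11236 ≡ 81
H^4 ≡ 81^2 = 6561 ≡ 6
H^8 ≡ 6^2 = 36
H^16 ≡ 36^2 = 1296 ≡ 31
H^32 ≡ 31^2 = 961 ≡ 41
57 = 32 + 16 + 8 + 1, so H^57 ≡ 41·31·36·106 ≡ 11 (mod 115)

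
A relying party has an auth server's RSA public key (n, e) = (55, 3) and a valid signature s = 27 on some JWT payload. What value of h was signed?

48

s^2 ≡ 27^2 = 729 ≡ 14
3 = 2 + 1, so s^3 ≡ 14·27 ≡ 48 (mod 55)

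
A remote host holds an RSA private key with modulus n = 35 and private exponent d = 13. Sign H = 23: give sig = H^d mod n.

H^2 ≡ 23^2 = 529 ≡ 4
H^4 ≡ 4^2 = 16
H^8 ≡ 16^2 = 256 ≡ 11
13 = 8 + 4 + 1, so H^13 ≡ 11·16·23 ≡ 23 (mod 35)

23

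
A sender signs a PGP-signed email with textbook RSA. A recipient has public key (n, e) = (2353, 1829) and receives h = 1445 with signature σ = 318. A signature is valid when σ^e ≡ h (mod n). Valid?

yes

σ^2 ≡ 318^2 = 101124 ≡ 2298
σ^4 ≡ 2298^2 = 5280804 ≡ 672
σ^8 ≡ 672^2 = 451584 ≡ 2161
σ^16 ≡ 2161^2 = 4669921 ≡ 1569
σ^32 ≡ 1569^2 = 2461761 ≡ 523
σ^64 ≡ 523^2 = 273529 ≡ 581
σ^128 ≡ 581^2 = 337561 ≡ 1082
σ^256 ≡ 1082^2 = 1170724 ≡ 1283
σ^512 ≡ 1283^2 = 1646089 ≡ 1342
σ^1024 ≡ 1342^2 = 1800964 ≡ 919
1829 = 1024 + 512 + 256 + 32 + 4 + 1, so σ^1829 ≡ 919·1342·1283·523·672·318 ≡ 1445 (mod 2353)
σ^1829 mod 2353 = 1445 matches h.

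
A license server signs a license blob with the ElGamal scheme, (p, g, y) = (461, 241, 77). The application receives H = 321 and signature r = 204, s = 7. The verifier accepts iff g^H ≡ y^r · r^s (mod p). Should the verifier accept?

Left side g^H mod p:
241^321 mod 461 = 230
Right side y^r · r^s mod p:
77^204 mod 461 = 191
204^7 mod 461 = 426
191·426 = 81366 ≡ 230 (mod 461)
230 ≡ 230 (mod 461), so the signature is genuine.

accept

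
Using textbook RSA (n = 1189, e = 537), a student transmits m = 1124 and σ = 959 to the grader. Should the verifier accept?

reject

σ^2 ≡ 959^2 = 919681 ≡ 584
σ^4 ≡ 584^2 = 341056 ≡ 1002
σ^8 ≡ 1002^2 = 1004004 ≡ 488
σ^16 ≡ 488^2 = 238144 ≡ 344
σ^32 ≡ 344^2 = 118336 ≡ 625
σ^64 ≡ 625^2 = 390625 ≡ 633
σ^128 ≡ 633^2 = 400689 ≡ 1185
σ^256 ≡ 1185^2 = 1404225 ≡ 16
σ^512 ≡ 16^2 = 256
537 = 512 + 16 + 8 + 1, so σ^537 ≡ 256·344·488·959 ≡ 1076 (mod 1189)
The recovered value 1076 does not match the digest 1124.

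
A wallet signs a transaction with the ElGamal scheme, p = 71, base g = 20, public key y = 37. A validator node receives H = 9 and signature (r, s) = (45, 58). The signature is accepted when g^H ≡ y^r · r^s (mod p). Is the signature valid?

Left side g^H mod p:
20^9 mod 71 = 45
Right side y^r · r^s mod p:
37^45 mod 71 = 30
45^58 mod 71 = 37
30·37 = 1110 ≡ 45 (mod 71)
45 ≡ 45 (mod 71), so the signature is genuine.

valid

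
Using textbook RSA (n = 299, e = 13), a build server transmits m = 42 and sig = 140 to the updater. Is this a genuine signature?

Squares mod 299: sig^1≡140, sig^2≡165, sig^4≡16, sig^8≡256
13 = 8 + 4 + 1, so sig^13 ≡ 256·16·140 ≡ 257 (mod 299)
The recovered value 257 does not match the digest 42.

forged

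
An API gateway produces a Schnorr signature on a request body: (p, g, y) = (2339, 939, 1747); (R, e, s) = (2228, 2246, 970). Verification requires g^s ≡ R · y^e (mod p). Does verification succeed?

fails

g^s mod p:
939^2 = 881721 ≡ 2257
939^4 ≡ 2257^2 = 5094049 ≡ 2046
939^8 ≡ 2046^2 = 4186116 ≡ 1645
939^16 ≡ 1645^2 = 2706025 ≡ 2141
939^32 ≡ 2141^2 = 4583881 ≡ 1780
939^64 ≡ 1780^2 = 3168400 ≡ 1394
939^128 ≡ 1394^2 = 1943236 ≡ 1866
939^256 ≡ 1866^2 = 3481956 ≡ 1524
939^512 ≡ 1524^2 = 2322576 ≡ 2288
970 = 512 + 256 + 128 + 64 + 8 + 2, so 939^970 ≡ 2288·1524·1866·1394·1645·2257 ≡ 927 (mod 2339)
R · y^e mod p:
1747^2 = 3052009 ≡ 1953
1747^4 ≡ 1953^2 = 3814209 ≡ 1639
1747^8 ≡ 1639^2 = 2686321 ≡ 1149
1747^16 ≡ 1149^2 = 1320201 ≡ 1005
1747^32 ≡ 1005^2 = 1010025 ≡ 1916
1747^64 ≡ 1916^2 = 3671056 ≡ 1165
1747^128 ≡ 1165^2 = 1357225 ≡ 605
1747^256 ≡ 605^2 = 366025 ≡ 1141
1747^512 ≡ 1141^2 = 1301881 ≡ 1397
1747^1024 ≡ 1397^2 = 1951609 ≡ 883
1747^2048 ≡ 883^2 = 779689 ≡ 802
2246 = 2048 + 128 + 64 + 4 + 2, so 1747^2246 ≡ 802·605·1165·1639·1953 ≡ 1108 (mod 2339)
2228·1108 = 2468624 ≡ 979 (mod 2339)
927 ≠ 979; the check fails.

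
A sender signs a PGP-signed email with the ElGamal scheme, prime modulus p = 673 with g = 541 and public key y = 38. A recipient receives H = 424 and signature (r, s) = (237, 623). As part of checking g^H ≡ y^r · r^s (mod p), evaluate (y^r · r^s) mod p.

380

38^2 = 1444 ≡ 98
38^4 ≡ 98^2 = 9604 ≡ 182
38^8 ≡ 182^2 = 33124 ≡ 147
38^16 ≡ 147^2 = 21609 ≡ 73
38^32 ≡ 73^2 = 5329 ≡ 618
38^64 ≡ 618^2 = 381924 ≡ 333
38^128 ≡ 333^2 = 110889 ≡ 517
237 = 128 + 64 + 32 + 8 + 4 + 1, so 38^237 ≡ 517·333·618·147·182·38 ≡ 603 (mod 673)
237^2 = 56169 ≡ 310
237^4 ≡ 310^2 = 96100 ≡ 534
237^8 ≡ 534^2 = 285156 ≡ 477
237^16 ≡ 477^2 = 227529 ≡ 55
237^32 ≡ 55^2 = 3025 ≡ 333
237^64 ≡ 333^2 = 110889 ≡ 517
237^128 ≡ 517^2 = 267289 ≡ 108
237^256 ≡ 108^2 = 11664 ≡ 223
237^512 ≡ 223^2 = 49729 ≡ 600
623 = 512 + 64 + 32 + 8 + 4 + 2 + 1, so 237^623 ≡ 600·517·333·477·534·310·237 ≡ 283 (mod 673)
y^r · r^s ≡ 603·283 = 170649 ≡ 380 (mod 673)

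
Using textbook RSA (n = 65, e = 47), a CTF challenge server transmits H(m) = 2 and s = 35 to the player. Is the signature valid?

invalid

s^47 mod 65 = 55
s^47 mod 65 = 55, but H(m) = 2.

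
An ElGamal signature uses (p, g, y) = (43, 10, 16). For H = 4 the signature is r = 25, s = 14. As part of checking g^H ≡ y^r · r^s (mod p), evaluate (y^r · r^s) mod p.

16^2 = 256 ≡ 41
16^4 ≡ 41^2 = 1681 ≡ 4
16^8 ≡ 4^2 = 16
16^16 ≡ 16^2 = 256 ≡ 41
25 = 16 + 8 + 1, so 16^25 ≡ 41·16·16 ≡ 4 (mod 43)
25^2 = 625 ≡ 23
25^4 ≡ 23^2 = 529 ≡ 13
25^8 ≡ 13^2 = 169 ≡ 40
14 = 8 + 4 + 2, so 25^14 ≡ 40·13·23 ≡ 6 (mod 43)
y^r · r^s ≡ 4·6 = 24 ≡ 24 (mod 43)

24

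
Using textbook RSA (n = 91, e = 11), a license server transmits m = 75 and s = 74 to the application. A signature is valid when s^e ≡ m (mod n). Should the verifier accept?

Squares mod 91: s^1≡74, s^2≡16, s^4≡74, s^8≡16
11 = 8 + 2 + 1, so s^11 ≡ 16·16·74 ≡ 16 (mod 91)
16 ≠ 75, so verification fails.

reject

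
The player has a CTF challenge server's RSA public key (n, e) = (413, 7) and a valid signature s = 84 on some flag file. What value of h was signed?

140

Squares mod 413: s^1≡84, s^2≡35, s^4≡399
7 = 4 + 2 + 1, so s^7 ≡ 399·35·84 ≡ 140 (mod 413)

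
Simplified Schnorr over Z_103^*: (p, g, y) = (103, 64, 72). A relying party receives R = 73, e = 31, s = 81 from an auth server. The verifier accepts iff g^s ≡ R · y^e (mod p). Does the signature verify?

g^s mod p:
64^2 = 4096 ≡ 79
64^4 ≡ 79^2 = 6241 ≡ 61
64^8 ≡ 61^2 = 3721 ≡ 13
64^16 ≡ 13^2 = 169 ≡ 66
64^32 ≡ 66^2 = 4356 ≡ 30
64^64 ≡ 30^2 = 900 ≡ 76
81 = 64 + 16 + 1, so 64^81 ≡ 76·66·64 ≡ 76 (mod 103)
R · y^e mod p:
72^2 = 5184 ≡ 34
72^4 ≡ 34^2 = 1156 ≡ 23
72^8 ≡ 23^2 = 529 ≡ 14
72^16 ≡ 14^2 = 196 ≡ 93
31 = 16 + 8 + 4 + 2 + 1, so 72^31 ≡ 93·14·23·34·72 ≡ 30 (mod 103)
73·30 = 2190 ≡ 27 (mod 103)
76 ≠ 27; the check fails.

does not verify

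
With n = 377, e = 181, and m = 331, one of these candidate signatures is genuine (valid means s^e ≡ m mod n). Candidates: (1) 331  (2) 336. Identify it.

Candidate 1: Squares mod 377: 331^1≡331, 331^2≡231, 331^4≡204, 331^8≡146, 331^16≡204, 331^32≡146, 331^64≡204, 331^128≡146; 181 = 128 + 32 + 16 + 4 + 1, so 331^181 ≡ 146·146·204·204·331 ≡ 331 (mod 377)
  → matches m = 331
Candidate 2: Squares mod 377: 336^1≡336, 336^2≡173, 336^4≡146, 336^8≡204, 336^16≡146, 336^32≡204, 336^64≡146, 336^128≡204; 181 = 128 + 32 + 16 + 4 + 1, so 336^181 ≡ 204·204·146·146·336 ≡ 336 (mod 377)

1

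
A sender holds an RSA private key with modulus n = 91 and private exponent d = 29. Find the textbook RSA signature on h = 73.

47

h^2 ≡ 73^2 = 5329 ≡ 51
h^4 ≡ 51^2 = 2601 ≡ 53
h^8 ≡ 53^2 = 2809 ≡ 79
h^16 ≡ 79^2 = 6241 ≡ 53
29 = 16 + 8 + 4 + 1, so h^29 ≡ 53·79·53·73 ≡ 47 (mod 91)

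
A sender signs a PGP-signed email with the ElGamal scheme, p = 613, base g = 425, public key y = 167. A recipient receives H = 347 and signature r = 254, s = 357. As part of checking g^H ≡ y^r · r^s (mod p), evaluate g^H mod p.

425^347 mod 613 = 312

312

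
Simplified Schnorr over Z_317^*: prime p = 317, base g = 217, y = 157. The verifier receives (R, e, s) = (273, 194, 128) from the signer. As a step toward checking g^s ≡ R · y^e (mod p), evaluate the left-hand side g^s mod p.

Squares mod 317: 217^1≡217, 217^2≡173, 217^4≡131, 217^8≡43, 217^16≡264, 217^32≡273, 217^64≡34, 217^128≡205
217^128 ≡ 205 (mod 317)

205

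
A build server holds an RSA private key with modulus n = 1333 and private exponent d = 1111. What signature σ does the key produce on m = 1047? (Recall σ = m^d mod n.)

m^1111 mod 1333 = 830

830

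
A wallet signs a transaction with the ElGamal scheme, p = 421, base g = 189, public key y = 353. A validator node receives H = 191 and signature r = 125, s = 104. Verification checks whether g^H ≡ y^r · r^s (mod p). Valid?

no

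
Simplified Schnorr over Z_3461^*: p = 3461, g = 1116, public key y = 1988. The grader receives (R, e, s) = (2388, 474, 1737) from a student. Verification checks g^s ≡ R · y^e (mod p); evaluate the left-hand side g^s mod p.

1116^2 = 1245456 ≡ 2957
1116^4 ≡ 2957^2 = 8743849 ≡ 1363
1116^8 ≡ 1363^2 = 1857769 ≡ 2673
1116^16 ≡ 2673^2 = 7144929 ≡ 1425
1116^32 ≡ 1425^2 = 2030625 ≡ 2479
1116^64 ≡ 2479^2 = 6145441 ≡ 2166
1116^128 ≡ 2166^2 = 4691556 ≡ 1901
1116^256 ≡ 1901^2 = 3613801 ≡ 517
1116^512 ≡ 517^2 = 267289 ≡ 792
1116^1024 ≡ 792^2 = 627264 ≡ 823
1737 = 1024 + 512 + 128 + 64 + 8 + 1, so 1116^1737 ≡ 823·792·1901·2166·2673·1116 ≡ 756 (mod 3461)

756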